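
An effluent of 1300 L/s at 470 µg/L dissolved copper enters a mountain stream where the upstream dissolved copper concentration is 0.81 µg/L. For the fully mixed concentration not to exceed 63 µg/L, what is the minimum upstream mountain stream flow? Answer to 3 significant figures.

Set C_mix = 63: (Q·0.8100 + 1300·470.0) / (Q + 1300) = 63
→ Q = 1300·(470.0 − 63)/(63 − 0.8100) = 8508 L/s.

8510 L/s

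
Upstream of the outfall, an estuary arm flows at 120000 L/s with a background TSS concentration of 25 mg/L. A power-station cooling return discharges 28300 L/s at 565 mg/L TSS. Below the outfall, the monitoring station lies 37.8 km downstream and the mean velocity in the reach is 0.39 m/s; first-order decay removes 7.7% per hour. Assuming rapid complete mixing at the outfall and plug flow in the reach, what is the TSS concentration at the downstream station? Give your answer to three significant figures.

14.8 mg/L

Mass balance: C = (120000·25.00 + 28300·565.0) / 148300 = 18990000/148300 = 128.0 mg/L.
Travel time t = 37.8·1000 / 0.39 = 96920 s = 26.92 h.
7.7%/h lost → k = −ln(1 − 0.077) = 0.08013 h⁻¹.
Applying C = C₀e^(−kt): 128.0 × 0.1156 = 14.81 mg/L.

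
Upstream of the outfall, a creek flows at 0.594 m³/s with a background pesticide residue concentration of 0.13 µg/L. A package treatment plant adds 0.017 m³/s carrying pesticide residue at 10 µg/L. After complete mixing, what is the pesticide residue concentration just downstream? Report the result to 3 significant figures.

Flow-weighted average: C = (0.5940·0.1300 + 0.01700·10.00) / 0.6110 = 0.2472/0.6110 = 0.4046 µg/L.

0.405 µg/L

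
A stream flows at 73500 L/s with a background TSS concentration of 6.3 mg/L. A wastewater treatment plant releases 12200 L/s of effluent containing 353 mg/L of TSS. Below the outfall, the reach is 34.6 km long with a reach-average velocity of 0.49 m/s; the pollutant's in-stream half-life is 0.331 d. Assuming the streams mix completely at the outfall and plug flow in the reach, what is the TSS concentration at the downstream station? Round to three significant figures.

Conservation of mass: C = (73500·6.300 + 12200·353.0) / 85700 = 4770000/85700 = 55.66 mg/L.
Travel time t = 34.6·1000 / 0.49 = 70610 s = 19.61 h.
Half-life 0.331 d → k = ln 2 / 0.331 = 2.094 d⁻¹.
Applying C = C₀e^(−kt): 55.66 × 0.1806 = 10.05 mg/L.

10.1 mg/L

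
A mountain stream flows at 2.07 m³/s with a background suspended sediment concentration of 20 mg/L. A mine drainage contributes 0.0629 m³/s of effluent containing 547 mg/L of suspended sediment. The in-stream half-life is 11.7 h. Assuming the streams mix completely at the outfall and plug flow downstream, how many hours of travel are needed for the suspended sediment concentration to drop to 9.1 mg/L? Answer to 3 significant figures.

23.0 h

After mixing, C = (2.070·20.00 + 0.06290·547.0) / 2.133 = 75.81/2.133 = 35.54 mg/L.
Half-life 11.7 h → k = ln 2 / 11.7 = 0.05924 h⁻¹ = 1.422 d⁻¹.
35.54·exp(−k·t) = 9.1 → t = ln(35.54/9.1)/k = 82790 s = 23.00 h.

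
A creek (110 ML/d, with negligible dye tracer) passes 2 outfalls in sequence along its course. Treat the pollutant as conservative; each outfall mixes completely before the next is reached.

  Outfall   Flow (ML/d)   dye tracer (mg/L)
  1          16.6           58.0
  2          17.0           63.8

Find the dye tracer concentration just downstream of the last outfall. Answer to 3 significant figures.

14.3 mg/L

Below outfall 1: Q → 126.6 ML/d, C = (110.0·0 + 16.60·58.00)/126.6 = 7.605 mg/L.
Below outfall 2: Q → 143.6 ML/d, C = (126.6·7.605 + 17.00·63.80)/143.6 = 14.26 mg/L.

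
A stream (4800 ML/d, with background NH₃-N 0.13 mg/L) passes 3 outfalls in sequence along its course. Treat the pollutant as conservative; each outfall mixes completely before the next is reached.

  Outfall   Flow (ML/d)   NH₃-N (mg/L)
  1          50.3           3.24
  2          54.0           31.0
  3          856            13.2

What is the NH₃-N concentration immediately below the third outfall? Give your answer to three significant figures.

2.39 mg/L

After outfall 1: Q = 4800 + 50.30 = 4850 ML/d; C = (4800·0.1300 + 50.30·3.240)/4850 = 0.1623 mg/L.
After outfall 2: Q = 4850 + 54.00 = 4904 ML/d; C = (4850·0.1623 + 54.00·31.00)/4904 = 0.5018 mg/L.
After outfall 3: Q = 4904 + 856.0 = 5760 ML/d; C = (4904·0.5018 + 856.0·13.20)/5760 = 2.389 mg/L.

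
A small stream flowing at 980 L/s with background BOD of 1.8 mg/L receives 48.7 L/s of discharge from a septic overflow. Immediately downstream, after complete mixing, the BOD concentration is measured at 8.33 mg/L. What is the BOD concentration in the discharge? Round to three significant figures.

Mass balance: 980.0·1.800 + 48.70·Cₑ = 1029·8.330
→ Cₑ = (1029·8.330 − 980.0·1.800) / 48.70 = 139.7 mg/L.

140 mg/L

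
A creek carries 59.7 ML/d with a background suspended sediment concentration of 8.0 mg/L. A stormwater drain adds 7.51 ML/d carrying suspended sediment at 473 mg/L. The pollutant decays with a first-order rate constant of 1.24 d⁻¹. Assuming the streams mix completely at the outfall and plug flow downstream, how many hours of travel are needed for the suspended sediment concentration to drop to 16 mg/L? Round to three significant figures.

25.6 h

Mixed concentration C = ΣQC/ΣQ = (59.70·8.000 + 7.510·473.0) / 67.21 = 4030/67.21 = 59.96 mg/L.
59.96·exp(−k·t) = 16 → t = ln(59.96/16)/k = 92050 s = 25.57 h.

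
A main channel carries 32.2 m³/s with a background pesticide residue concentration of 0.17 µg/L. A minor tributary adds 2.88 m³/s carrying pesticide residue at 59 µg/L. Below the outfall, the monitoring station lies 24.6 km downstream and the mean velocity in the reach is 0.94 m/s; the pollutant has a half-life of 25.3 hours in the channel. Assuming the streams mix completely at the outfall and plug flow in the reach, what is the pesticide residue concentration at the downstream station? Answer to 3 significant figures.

Conservation of mass: C = (32.20·0.1700 + 2.880·59.00) / 35.08 = 175.4/35.08 = 5.000 µg/L.
Travel time t = 24.6·1000 / 0.94 = 26170 s = 7.270 h.
Half-life 25.3 h → k = ln 2 / 25.3 = 0.02740 h⁻¹ = 0.6575 d⁻¹.
First-order decay: C = 5.000·exp(−k·t) = 5.000·0.8194 = 4.097 µg/L.

4.10 µg/L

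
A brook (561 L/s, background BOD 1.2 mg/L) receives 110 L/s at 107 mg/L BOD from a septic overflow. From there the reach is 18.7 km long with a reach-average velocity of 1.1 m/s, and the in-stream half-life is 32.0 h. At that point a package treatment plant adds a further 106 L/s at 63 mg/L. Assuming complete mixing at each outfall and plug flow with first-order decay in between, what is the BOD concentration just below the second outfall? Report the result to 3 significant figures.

23.1 mg/L

After mixing, C = (561.0·1.200 + 110.0·107.0) / 671.0 = 12440/671.0 = 18.54 mg/L; combined flow 671.0 L/s.
Travel time t = 18.7·1000 / 1.1 = 17000 s = 4.722 h.
Half-life 32.0 h → k = ln 2 / 32.0 = 0.02166 h⁻¹ = 0.5199 d⁻¹.
Decay over the reach: 18.54·exp(−kt) = 18.54·0.9028 = 16.74 mg/L.
Second outfall: C = (671.0·16.74 + 106.0·63.00)/777.0 = 23.05 mg/L.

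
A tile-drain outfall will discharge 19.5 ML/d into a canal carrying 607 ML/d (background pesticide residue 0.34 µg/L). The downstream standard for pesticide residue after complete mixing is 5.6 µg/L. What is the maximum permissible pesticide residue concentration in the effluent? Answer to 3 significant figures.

At the limit, (Qr·Cr + Qe·Cₑ)/(Qr + Qe) = 5.6:
Cₑ = (626.5·5.6 − 607.0·0.3400) / 19.50 = 169.3 µg/L.

169 µg/L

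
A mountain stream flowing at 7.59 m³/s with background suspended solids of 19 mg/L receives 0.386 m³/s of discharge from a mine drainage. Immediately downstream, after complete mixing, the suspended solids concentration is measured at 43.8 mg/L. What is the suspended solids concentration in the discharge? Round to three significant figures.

531 mg/L

Mass balance: 7.590·19.00 + 0.3860·Cₑ = 7.976·43.80
→ Cₑ = (7.976·43.80 − 7.590·19.00) / 0.3860 = 531.4 mg/L.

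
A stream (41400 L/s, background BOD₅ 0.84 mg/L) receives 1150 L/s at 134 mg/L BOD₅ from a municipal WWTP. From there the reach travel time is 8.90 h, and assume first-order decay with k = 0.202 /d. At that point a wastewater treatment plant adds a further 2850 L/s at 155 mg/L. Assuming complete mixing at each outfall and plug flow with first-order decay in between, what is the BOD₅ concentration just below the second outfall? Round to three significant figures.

Flow-weighted average: C = (41400·0.8400 + 1150·134.0) / 42550 = 188900/42550 = 4.439 mg/L; combined flow 42550 L/s.
After decay, C = 4.439 × e^(−kt) = 4.439 × 0.9278 = 4.119 mg/L.
Second outfall: C = (42550·4.119 + 2850·155.0)/45400 = 13.59 mg/L.

13.6 mg/L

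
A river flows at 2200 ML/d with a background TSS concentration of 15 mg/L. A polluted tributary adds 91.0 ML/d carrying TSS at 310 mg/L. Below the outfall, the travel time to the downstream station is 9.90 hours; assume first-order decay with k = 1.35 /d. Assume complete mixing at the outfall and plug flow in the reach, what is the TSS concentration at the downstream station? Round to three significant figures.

15.3 mg/L

Mass balance: C = (2200·15.00 + 91.00·310.0) / 2291 = 61210/2291 = 26.72 mg/L.
Decay over the reach: 26.72·exp(−kt) = 26.72·0.5730 = 15.31 mg/L.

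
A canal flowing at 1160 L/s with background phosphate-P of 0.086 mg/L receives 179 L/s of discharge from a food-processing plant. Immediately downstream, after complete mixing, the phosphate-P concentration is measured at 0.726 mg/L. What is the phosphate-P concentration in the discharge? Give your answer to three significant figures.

4.87 mg/L

Mass balance: 1160·0.08600 + 179.0·Cₑ = 1339·0.7260
→ Cₑ = (1339·0.7260 − 1160·0.08600) / 179.0 = 4.873 mg/L.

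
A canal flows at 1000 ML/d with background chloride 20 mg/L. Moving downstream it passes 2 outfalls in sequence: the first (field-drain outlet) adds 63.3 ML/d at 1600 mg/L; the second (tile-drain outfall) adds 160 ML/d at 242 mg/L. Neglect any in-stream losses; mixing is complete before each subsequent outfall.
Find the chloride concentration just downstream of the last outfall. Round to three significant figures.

131 mg/L

After outfall 1: Q = 1000 + 63.30 = 1063 ML/d; C = (1000·20.00 + 63.30·1600)/1063 = 114.1 mg/L.
After outfall 2: Q = 1063 + 160.0 = 1223 ML/d; C = (1063·114.1 + 160.0·242.0)/1223 = 130.8 mg/L.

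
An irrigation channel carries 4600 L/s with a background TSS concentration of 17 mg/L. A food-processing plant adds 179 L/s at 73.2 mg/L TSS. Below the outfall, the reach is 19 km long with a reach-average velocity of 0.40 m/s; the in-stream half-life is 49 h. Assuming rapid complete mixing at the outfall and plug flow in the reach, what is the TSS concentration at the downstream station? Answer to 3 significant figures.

15.9 mg/L

Flow-weighted average: C = (4600·17.00 + 179.0·73.20) / 4779 = 91300/4779 = 19.11 mg/L.
Travel time t = 19·1000 / 0.40 = 47500 s = 13.19 h.
Half-life 49 h → k = ln 2 / 49 = 0.01415 h⁻¹ = 0.3395 d⁻¹.
Decay over the reach: 19.11·exp(−kt) = 19.11·0.8297 = 15.85 mg/L.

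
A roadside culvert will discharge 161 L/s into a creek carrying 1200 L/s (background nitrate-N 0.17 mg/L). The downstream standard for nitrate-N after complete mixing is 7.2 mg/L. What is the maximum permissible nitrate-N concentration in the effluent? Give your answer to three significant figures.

At the limit, (Qr·Cr + Qe·Cₑ)/(Qr + Qe) = 7.2:
Cₑ = (1361·7.2 − 1200·0.1700) / 161.0 = 59.60 mg/L.

59.6 mg/L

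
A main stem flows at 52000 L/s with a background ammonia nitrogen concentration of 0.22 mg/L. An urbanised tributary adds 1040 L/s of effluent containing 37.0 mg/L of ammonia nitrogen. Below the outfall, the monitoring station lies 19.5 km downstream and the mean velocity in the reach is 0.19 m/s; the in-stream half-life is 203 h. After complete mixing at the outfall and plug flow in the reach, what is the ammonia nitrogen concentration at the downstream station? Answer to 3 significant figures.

0.854 mg/L

After mixing, C = (52000·0.2200 + 1040·37.00) / 53040 = 49920/53040 = 0.9412 mg/L.
Travel time t = 19.5·1000 / 0.19 = 102600 s = 28.51 h.
Half-life 203 h → k = ln 2 / 203 = 0.003415 h⁻¹ = 0.08195 d⁻¹.
Decay over the reach: 0.9412·exp(−kt) = 0.9412·0.9072 = 0.8539 mg/L.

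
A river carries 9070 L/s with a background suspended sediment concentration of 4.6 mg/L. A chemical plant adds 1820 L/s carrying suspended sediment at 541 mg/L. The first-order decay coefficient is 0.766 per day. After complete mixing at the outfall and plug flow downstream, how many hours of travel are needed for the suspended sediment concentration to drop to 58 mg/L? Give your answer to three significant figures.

After mixing, C = (9070·4.600 + 1820·541.0) / 10890 = 1026000/10890 = 94.25 mg/L.
94.25·exp(−k·t) = 58 → t = ln(94.25/58)/k = 54760 s = 15.21 h.

15.2 h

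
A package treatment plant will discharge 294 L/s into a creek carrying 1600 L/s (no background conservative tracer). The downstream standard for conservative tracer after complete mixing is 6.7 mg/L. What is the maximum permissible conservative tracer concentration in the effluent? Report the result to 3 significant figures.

43.2 mg/L

At the limit, (Qr·Cr + Qe·Cₑ)/(Qr + Qe) = 6.7:
Cₑ = (1894·6.7 − 1600·0) / 294.0 = 43.16 mg/L.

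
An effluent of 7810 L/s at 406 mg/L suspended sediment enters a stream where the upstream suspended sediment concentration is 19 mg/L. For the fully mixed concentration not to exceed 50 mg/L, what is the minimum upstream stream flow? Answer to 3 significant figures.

Set C_mix = 50: (Q·19.00 + 7810·406.0) / (Q + 7810) = 50
→ Q = 7810·(406.0 − 50)/(50 − 19.00) = 89690 L/s.

89700 L/s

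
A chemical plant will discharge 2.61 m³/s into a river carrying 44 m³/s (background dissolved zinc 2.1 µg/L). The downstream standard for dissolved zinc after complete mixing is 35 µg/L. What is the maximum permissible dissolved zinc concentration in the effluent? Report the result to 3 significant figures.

590 µg/L

At the limit, (Qr·Cr + Qe·Cₑ)/(Qr + Qe) = 35:
Cₑ = (46.61·35 − 44.00·2.100) / 2.610 = 589.6 µg/L.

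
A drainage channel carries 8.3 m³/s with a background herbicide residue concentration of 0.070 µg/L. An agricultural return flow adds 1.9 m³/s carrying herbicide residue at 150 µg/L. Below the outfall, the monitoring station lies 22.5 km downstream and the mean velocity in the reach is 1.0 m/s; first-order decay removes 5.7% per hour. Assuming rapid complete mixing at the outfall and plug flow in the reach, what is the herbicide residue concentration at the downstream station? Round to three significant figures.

19.4 µg/L

Flow-weighted average: C = (8.300·0.07000 + 1.900·150.0) / 10.20 = 285.6/10.20 = 28.00 µg/L.
Travel time t = 22.5·1000 / 1.0 = 22500 s = 6.250 h.
5.7%/h lost → k = −ln(1 − 0.057) = 0.05869 h⁻¹.
Applying C = C₀e^(−kt): 28.00 × 0.6929 = 19.40 µg/L.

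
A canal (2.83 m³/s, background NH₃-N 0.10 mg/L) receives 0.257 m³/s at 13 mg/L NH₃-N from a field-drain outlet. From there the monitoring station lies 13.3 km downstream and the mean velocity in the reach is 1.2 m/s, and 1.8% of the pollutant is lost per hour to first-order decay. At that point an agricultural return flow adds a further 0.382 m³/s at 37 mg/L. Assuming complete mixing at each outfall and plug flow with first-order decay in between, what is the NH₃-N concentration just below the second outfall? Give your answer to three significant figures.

5.06 mg/L

After mixing, C = (2.830·0.1000 + 0.2570·13.00) / 3.087 = 3.624/3.087 = 1.174 mg/L; combined flow 3.087 m³/s.
Travel time t = 13.3·1000 / 1.2 = 11080 s = 3.079 h.
1.8%/h lost → k = −ln(1 − 0.018) = 0.01816 h⁻¹.
After decay, C = 1.174 × e^(−kt) = 1.174 × 0.9456 = 1.110 mg/L.
At the second outfall, C = (3.087·1.110 + 0.3820·37.00) / (3.087 + 0.3820) = 5.062 mg/L.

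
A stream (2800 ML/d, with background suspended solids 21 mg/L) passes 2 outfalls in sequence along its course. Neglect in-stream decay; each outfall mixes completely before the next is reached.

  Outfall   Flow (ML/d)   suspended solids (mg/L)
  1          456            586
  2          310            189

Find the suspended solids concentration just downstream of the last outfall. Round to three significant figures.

108 mg/L

After outfall 1: Q = 2800 + 456.0 = 3256 ML/d; C = (2800·21.00 + 456.0·586.0)/3256 = 100.1 mg/L.
After outfall 2: Q = 3256 + 310.0 = 3566 ML/d; C = (3256·100.1 + 310.0·189.0)/3566 = 107.9 mg/L.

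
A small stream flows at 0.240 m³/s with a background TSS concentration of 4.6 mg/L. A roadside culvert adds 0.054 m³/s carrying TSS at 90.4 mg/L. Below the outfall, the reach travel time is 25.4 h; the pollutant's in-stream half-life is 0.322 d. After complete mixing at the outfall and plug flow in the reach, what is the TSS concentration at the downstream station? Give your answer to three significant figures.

Mixed concentration C = ΣQC/ΣQ = (0.2400·4.600 + 0.05400·90.40) / 0.2940 = 5.986/0.2940 = 20.36 mg/L.
Half-life 0.322 d → k = ln 2 / 0.322 = 2.153 d⁻¹.
After decay, C = 20.36 × e^(−kt) = 20.36 × 0.1025 = 2.086 mg/L.

2.09 mg/L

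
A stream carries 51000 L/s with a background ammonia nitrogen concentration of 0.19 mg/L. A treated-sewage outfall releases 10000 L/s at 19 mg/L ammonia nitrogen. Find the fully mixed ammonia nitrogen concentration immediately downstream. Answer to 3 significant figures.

Conservation of mass: C = (51000·0.1900 + 10000·19.00) / 61000 = 199700/61000 = 3.274 mg/L.

3.27 mg/L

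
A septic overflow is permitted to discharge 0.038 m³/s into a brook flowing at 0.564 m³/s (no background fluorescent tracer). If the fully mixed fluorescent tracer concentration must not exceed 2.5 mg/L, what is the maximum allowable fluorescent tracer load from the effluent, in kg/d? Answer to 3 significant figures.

Mass balance at the limit: 0.5640·0 + 0.03800·Cₑ = 0.6020·2.5 → Cₑ = 39.61 mg/L.
Load = 0.03800 m³/s × 39.61 g/m³ × 86 400 s/d = 130.0 kg/d.

130 kg/d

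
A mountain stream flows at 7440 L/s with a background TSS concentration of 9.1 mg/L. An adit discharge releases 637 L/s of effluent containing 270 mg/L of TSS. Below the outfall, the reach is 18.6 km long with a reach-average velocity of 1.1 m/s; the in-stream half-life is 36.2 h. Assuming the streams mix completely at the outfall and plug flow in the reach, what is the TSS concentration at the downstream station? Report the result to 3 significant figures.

27.1 mg/L

Mass balance: C = (7440·9.100 + 637.0·270.0) / 8077 = 239700/8077 = 29.68 mg/L.
Travel time t = 18.6·1000 / 1.1 = 16910 s = 4.697 h.
Half-life 36.2 h → k = ln 2 / 36.2 = 0.01915 h⁻¹ = 0.4595 d⁻¹.
After decay, C = 29.68 × e^(−kt) = 29.68 × 0.9140 = 27.12 mg/L.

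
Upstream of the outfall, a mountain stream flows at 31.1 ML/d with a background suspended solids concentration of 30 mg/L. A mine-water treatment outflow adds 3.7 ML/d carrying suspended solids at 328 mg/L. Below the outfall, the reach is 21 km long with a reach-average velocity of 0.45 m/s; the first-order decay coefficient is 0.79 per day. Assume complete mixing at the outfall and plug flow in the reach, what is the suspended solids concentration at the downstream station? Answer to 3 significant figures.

40.3 mg/L

Mixed concentration C = ΣQC/ΣQ = (31.10·30.00 + 3.700·328.0) / 34.80 = 2147/34.80 = 61.68 mg/L.
Travel time t = 21·1000 / 0.45 = 46670 s = 12.96 h.
After decay, C = 61.68 × e^(−kt) = 61.68 × 0.6527 = 40.26 mg/L.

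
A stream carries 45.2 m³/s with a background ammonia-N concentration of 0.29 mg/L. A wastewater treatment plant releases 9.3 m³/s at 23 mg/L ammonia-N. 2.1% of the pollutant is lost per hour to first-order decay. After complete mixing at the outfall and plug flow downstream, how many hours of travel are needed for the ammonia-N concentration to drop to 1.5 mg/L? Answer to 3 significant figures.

48.1 h

Mixed concentration C = ΣQC/ΣQ = (45.20·0.2900 + 9.300·23.00) / 54.50 = 227.0/54.50 = 4.165 mg/L.
2.1%/h lost → k = −ln(1 − 0.021) = 0.02122 h⁻¹.
4.165·exp(−k·t) = 1.5 → t = ln(4.165/1.5)/k = 173200 s = 48.12 h.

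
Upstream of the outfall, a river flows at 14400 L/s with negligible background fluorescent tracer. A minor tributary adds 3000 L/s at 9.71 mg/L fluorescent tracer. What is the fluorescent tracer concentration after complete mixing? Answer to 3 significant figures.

Mass balance: C = (14400·0 + 3000·9.710) / 17400 = 29130/17400 = 1.674 mg/L.

1.67 mg/L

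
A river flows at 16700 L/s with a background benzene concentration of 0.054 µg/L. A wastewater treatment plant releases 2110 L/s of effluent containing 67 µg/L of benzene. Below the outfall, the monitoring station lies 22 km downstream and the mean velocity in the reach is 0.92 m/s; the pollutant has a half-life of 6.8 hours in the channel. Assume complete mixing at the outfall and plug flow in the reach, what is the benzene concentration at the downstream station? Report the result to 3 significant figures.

3.84 µg/L

Mixed concentration C = ΣQC/ΣQ = (16700·0.05400 + 2110·67.00) / 18810 = 142300/18810 = 7.564 µg/L.
Travel time t = 22·1000 / 0.92 = 23910 s = 6.643 h.
Half-life 6.8 h → k = ln 2 / 6.8 = 0.1019 h⁻¹ = 2.446 d⁻¹.
Decay over the reach: 7.564·exp(−kt) = 7.564·0.5081 = 3.843 µg/L.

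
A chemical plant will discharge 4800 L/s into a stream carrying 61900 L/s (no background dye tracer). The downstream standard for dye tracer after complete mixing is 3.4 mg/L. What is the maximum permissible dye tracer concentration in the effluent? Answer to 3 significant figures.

47.2 mg/L

At the limit, (Qr·Cr + Qe·Cₑ)/(Qr + Qe) = 3.4:
Cₑ = (66700·3.4 − 61900·0) / 4800 = 47.25 mg/L.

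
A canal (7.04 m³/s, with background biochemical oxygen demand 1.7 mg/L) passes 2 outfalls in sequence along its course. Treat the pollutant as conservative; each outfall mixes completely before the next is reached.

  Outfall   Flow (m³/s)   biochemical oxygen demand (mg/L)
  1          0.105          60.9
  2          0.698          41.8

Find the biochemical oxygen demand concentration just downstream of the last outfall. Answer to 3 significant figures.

6.06 mg/L

After outfall 1: Q = 7.040 + 0.1050 = 7.145 m³/s; C = (7.040·1.700 + 0.1050·60.90)/7.145 = 2.570 mg/L.
After outfall 2: Q = 7.145 + 0.6980 = 7.843 m³/s; C = (7.145·2.570 + 0.6980·41.80)/7.843 = 6.061 mg/L.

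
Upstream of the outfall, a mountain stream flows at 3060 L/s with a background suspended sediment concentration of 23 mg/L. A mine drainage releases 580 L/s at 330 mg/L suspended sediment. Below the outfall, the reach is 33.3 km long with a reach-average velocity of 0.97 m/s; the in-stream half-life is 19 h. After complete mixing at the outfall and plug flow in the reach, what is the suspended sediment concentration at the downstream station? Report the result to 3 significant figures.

Conservation of mass: C = (3060·23.00 + 580.0·330.0) / 3640 = 261800/3640 = 71.92 mg/L.
Travel time t = 33.3·1000 / 0.97 = 34330 s = 9.536 h.
Half-life 19 h → k = ln 2 / 19 = 0.03648 h⁻¹ = 0.8756 d⁻¹.
Decay over the reach: 71.92·exp(−kt) = 71.92·0.7062 = 50.79 mg/L.

50.8 mg/L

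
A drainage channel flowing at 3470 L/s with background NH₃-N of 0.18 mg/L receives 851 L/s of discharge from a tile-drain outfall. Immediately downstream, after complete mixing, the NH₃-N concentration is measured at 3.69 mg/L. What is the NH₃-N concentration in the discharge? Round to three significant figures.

18.0 mg/L

Mass balance: 3470·0.1800 + 851.0·Cₑ = 4321·3.690
→ Cₑ = (4321·3.690 − 3470·0.1800) / 851.0 = 18.00 mg/L.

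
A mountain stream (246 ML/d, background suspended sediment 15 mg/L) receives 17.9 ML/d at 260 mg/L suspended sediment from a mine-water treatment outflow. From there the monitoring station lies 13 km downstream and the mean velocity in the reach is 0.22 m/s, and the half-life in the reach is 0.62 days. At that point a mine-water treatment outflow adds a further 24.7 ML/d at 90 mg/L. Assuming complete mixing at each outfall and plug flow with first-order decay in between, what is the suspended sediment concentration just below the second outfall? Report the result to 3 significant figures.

Flow-weighted average: C = (246.0·15.00 + 17.90·260.0) / 263.9 = 8344/263.9 = 31.62 mg/L; combined flow 263.9 ML/d.
Travel time t = 13·1000 / 0.22 = 59090 s = 16.41 h.
Half-life 0.62 d → k = ln 2 / 0.62 = 1.118 d⁻¹.
After decay, C = 31.62 × e^(−kt) = 31.62 × 0.4655 = 14.72 mg/L.
Second outfall: C = (263.9·14.72 + 24.70·90.00)/288.6 = 21.16 mg/L.

21.2 mg/L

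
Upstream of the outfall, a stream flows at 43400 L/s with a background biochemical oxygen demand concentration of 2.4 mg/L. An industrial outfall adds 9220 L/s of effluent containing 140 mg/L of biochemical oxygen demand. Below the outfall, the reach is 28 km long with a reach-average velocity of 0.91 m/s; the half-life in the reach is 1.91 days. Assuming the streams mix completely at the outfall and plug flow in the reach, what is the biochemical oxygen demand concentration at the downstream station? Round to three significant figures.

23.3 mg/L

After mixing, C = (43400·2.400 + 9220·140.0) / 52620 = 1395000/52620 = 26.51 mg/L.
Travel time t = 28·1000 / 0.91 = 30770 s = 8.547 h.
Half-life 1.91 d → k = ln 2 / 1.91 = 0.3629 d⁻¹.
First-order decay: C = 26.51·exp(−k·t) = 26.51·0.8788 = 23.30 mg/L.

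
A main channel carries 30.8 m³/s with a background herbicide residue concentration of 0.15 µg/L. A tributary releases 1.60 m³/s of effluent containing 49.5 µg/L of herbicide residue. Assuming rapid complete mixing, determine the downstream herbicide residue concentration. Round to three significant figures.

2.59 µg/L

After mixing, C = (30.80·0.1500 + 1.600·49.50) / 32.40 = 83.82/32.40 = 2.587 µg/L.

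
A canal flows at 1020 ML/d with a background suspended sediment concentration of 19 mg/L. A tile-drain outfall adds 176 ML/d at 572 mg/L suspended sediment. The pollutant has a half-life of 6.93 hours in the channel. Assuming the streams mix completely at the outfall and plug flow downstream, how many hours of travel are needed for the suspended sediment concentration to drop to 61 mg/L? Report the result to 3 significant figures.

Flow-weighted average: C = (1020·19.00 + 176.0·572.0) / 1196 = 120100/1196 = 100.4 mg/L.
Half-life 6.93 h → k = ln 2 / 6.93 = 0.1000 h⁻¹ = 2.401 d⁻¹.
100.4·exp(−k·t) = 61 → t = ln(100.4/61)/k = 17930 s = 4.980 h.

4.98 h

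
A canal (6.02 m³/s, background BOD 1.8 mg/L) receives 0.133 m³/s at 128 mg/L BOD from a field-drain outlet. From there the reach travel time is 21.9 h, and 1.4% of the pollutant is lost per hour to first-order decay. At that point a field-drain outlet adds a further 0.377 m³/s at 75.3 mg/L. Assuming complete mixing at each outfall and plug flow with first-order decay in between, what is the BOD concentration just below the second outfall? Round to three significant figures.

Mixed concentration C = ΣQC/ΣQ = (6.020·1.800 + 0.1330·128.0) / 6.153 = 27.86/6.153 = 4.528 mg/L; combined flow 6.153 m³/s.
1.4%/h lost → k = −ln(1 − 0.014) = 0.01410 h⁻¹.
First-order decay: C = 4.528·exp(−k·t) = 4.528·0.7344 = 3.325 mg/L.
At the second outfall, C = (6.153·3.325 + 0.3770·75.30) / (6.153 + 0.3770) = 7.480 mg/L.

7.48 mg/L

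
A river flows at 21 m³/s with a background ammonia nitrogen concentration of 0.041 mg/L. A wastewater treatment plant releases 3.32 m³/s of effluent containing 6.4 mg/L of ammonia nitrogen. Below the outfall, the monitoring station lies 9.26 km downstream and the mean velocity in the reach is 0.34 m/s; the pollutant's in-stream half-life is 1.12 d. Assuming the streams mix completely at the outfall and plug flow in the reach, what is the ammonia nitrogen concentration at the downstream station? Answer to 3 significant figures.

0.748 mg/L

Mass balance: C = (21.00·0.04100 + 3.320·6.400) / 24.32 = 22.11/24.32 = 0.9091 mg/L.
Travel time t = 9.26·1000 / 0.34 = 27240 s = 7.565 h.
Half-life 1.12 d → k = ln 2 / 1.12 = 0.6189 d⁻¹.
First-order decay: C = 0.9091·exp(−k·t) = 0.9091·0.8228 = 0.7480 mg/L.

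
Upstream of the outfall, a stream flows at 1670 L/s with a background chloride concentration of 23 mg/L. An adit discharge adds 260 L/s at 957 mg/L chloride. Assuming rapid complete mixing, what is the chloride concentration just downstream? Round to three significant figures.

149 mg/L

Conservation of mass: C = (1670·23.00 + 260.0·957.0) / 1930 = 287200/1930 = 148.8 mg/L.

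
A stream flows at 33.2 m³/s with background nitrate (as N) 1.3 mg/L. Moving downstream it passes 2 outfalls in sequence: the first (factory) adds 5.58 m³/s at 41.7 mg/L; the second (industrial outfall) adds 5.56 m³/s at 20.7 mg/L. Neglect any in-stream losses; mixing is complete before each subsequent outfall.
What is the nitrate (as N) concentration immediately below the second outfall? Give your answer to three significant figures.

After outfall 1: Q = 33.20 + 5.580 = 38.78 m³/s; C = (33.20·1.300 + 5.580·41.70)/38.78 = 7.113 mg/L.
After outfall 2: Q = 38.78 + 5.560 = 44.34 m³/s; C = (38.78·7.113 + 5.560·20.70)/44.34 = 8.817 mg/L.

8.82 mg/L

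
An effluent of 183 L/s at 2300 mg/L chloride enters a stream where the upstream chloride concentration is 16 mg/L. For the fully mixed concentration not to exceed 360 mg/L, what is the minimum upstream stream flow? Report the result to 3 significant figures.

Set C_mix = 360: (Q·16.00 + 183.0·2300) / (Q + 183.0) = 360
→ Q = 183.0·(2300 − 360)/(360 − 16.00) = 1032 L/s.

1030 L/s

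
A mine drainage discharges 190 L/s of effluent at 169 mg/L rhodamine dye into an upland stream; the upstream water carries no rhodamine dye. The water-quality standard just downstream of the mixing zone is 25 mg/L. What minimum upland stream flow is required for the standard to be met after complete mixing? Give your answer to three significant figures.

1090 L/s

Set C_mix = 25: (Q·0 + 190.0·169.0) / (Q + 190.0) = 25
→ Q = 190.0·(169.0 − 25)/(25 − 0) = 1094 L/s.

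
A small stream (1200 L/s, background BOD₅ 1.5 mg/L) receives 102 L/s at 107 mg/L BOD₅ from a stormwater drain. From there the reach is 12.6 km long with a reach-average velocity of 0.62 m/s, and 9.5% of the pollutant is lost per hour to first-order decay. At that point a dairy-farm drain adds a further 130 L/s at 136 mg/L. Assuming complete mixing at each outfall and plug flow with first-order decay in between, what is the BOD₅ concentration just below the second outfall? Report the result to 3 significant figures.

17.4 mg/L

Mass balance: C = (1200·1.500 + 102.0·107.0) / 1302 = 12710/1302 = 9.765 mg/L; combined flow 1302 L/s.
Travel time t = 12.6·1000 / 0.62 = 20320 s = 5.645 h.
9.5%/h lost → k = −ln(1 − 0.095) = 0.09982 h⁻¹.
First-order decay: C = 9.765·exp(−k·t) = 9.765·0.5692 = 5.558 mg/L.
At the second outfall, C = (1302·5.558 + 130.0·136.0) / (1302 + 130.0) = 17.40 mg/L.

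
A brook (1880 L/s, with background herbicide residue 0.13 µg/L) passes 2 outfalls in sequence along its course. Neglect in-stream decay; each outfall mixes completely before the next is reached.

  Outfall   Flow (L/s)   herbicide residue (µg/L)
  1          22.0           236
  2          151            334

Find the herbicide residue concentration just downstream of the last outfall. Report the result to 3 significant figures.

27.2 µg/L

Below outfall 1: Q → 1902 L/s, C = (1880·0.1300 + 22.00·236.0)/1902 = 2.858 µg/L.
Below outfall 2: Q → 2053 L/s, C = (1902·2.858 + 151.0·334.0)/2053 = 27.21 µg/L.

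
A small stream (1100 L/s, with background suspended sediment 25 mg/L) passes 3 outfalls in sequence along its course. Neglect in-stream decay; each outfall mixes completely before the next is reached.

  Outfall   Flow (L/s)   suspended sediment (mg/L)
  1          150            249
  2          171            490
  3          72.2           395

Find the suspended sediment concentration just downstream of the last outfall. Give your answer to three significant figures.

119 mg/L

After outfall 1: Q = 1100 + 150.0 = 1250 L/s; C = (1100·25.00 + 150.0·249.0)/1250 = 51.88 mg/L.
After outfall 2: Q = 1250 + 171.0 = 1421 L/s; C = (1250·51.88 + 171.0·490.0)/1421 = 104.6 mg/L.
After outfall 3: Q = 1421 + 72.20 = 1493 L/s; C = (1421·104.6 + 72.20·395.0)/1493 = 118.6 mg/L.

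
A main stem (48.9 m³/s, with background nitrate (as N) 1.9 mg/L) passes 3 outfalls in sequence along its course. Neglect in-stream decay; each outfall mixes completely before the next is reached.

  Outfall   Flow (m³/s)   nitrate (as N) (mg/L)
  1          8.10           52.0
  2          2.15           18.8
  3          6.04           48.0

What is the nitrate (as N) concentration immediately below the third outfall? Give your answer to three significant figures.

13.0 mg/L

Outfall 1: combined Q = 57.00 m³/s; C = (48.90·1.900 + 8.100·52.00)/57.00 = 9.019 mg/L.
Outfall 2: combined Q = 59.15 m³/s; C = (57.00·9.019 + 2.150·18.80)/59.15 = 9.375 mg/L.
Outfall 3: combined Q = 65.19 m³/s; C = (59.15·9.375 + 6.040·48.00)/65.19 = 12.95 mg/L.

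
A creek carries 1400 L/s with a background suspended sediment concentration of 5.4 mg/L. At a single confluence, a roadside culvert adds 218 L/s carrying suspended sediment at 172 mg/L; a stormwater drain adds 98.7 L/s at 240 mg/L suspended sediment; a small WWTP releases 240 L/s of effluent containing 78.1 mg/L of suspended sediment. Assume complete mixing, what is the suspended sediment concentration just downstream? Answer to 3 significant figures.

44.7 mg/L

Mixed concentration C = ΣQC/ΣQ = (1400·5.400 + 218.0·172.0 + 98.70·240.0 + 240.0·78.10) / 1957 = 87490/1957 = 44.71 mg/L.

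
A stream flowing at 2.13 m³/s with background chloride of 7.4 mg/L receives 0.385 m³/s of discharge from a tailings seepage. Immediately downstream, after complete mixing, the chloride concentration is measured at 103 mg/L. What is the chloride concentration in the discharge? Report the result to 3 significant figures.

632 mg/L

Mass balance: 2.130·7.400 + 0.3850·Cₑ = 2.515·103.0
→ Cₑ = (2.515·103.0 − 2.130·7.400) / 0.3850 = 631.9 mg/L.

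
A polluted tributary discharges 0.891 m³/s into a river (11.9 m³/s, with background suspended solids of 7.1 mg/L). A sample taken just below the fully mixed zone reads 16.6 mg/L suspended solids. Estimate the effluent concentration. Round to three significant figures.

Mass balance: 11.90·7.100 + 0.8910·Cₑ = 12.79·16.60
→ Cₑ = (12.79·16.60 − 11.90·7.100) / 0.8910 = 143.5 mg/L.

143 mg/L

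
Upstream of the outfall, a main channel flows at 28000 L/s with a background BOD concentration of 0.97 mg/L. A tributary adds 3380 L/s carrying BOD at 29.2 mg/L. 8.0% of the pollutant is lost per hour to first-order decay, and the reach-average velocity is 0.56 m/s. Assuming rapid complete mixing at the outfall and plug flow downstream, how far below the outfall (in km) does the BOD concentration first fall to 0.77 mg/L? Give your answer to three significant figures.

Mixed concentration C = ΣQC/ΣQ = (28000·0.9700 + 3380·29.20) / 31380 = 125900/31380 = 4.011 mg/L.
8.0%/h lost → k = −ln(1 − 0.08) = 0.08338 h⁻¹.
Set 4.011·exp(−k·t) = 0.77 → t = ln(4.011/0.77)/k = 71250 s = 19.79 h.
Distance = v·t = 0.56·71250 = 39900 m = 39.90 km.

39.9 km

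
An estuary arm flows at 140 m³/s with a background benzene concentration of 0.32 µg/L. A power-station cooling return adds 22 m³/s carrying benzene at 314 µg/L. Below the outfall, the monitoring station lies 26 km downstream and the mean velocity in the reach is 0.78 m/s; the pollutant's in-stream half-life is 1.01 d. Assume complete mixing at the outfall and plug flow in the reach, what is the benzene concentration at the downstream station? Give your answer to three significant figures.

32.9 µg/L

After mixing, C = (140.0·0.3200 + 22.00·314.0) / 162.0 = 6953/162.0 = 42.92 µg/L.
Travel time t = 26·1000 / 0.78 = 33330 s = 9.259 h.
Half-life 1.01 d → k = ln 2 / 1.01 = 0.6863 d⁻¹.
After decay, C = 42.92 × e^(−kt) = 42.92 × 0.7674 = 32.93 µg/L.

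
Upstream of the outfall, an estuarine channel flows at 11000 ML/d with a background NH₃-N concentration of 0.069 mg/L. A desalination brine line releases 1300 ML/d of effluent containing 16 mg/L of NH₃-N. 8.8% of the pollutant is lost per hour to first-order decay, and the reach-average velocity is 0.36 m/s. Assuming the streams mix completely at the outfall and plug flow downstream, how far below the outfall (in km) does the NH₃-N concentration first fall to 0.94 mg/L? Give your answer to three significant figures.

Mixed concentration C = ΣQC/ΣQ = (11000·0.06900 + 1300·16.00) / 12300 = 21560/12300 = 1.753 mg/L.
8.8%/h lost → k = −ln(1 − 0.088) = 0.09212 h⁻¹.
Set 1.753·exp(−k·t) = 0.94 → t = ln(1.753/0.94)/k = 24350 s = 6.764 h.
Distance = v·t = 0.36·24350 = 8766 m = 8.766 km.

8.77 km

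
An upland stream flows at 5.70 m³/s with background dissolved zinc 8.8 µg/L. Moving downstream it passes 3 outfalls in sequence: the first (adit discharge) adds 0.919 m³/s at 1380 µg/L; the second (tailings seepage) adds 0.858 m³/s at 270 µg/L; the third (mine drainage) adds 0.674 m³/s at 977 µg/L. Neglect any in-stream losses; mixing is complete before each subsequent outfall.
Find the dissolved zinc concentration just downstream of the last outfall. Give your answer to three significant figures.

271 µg/L

Outfall 1: combined Q = 6.619 m³/s; C = (5.700·8.800 + 0.9190·1380)/6.619 = 199.2 µg/L.
Outfall 2: combined Q = 7.477 m³/s; C = (6.619·199.2 + 0.8580·270.0)/7.477 = 207.3 µg/L.
Outfall 3: combined Q = 8.151 m³/s; C = (7.477·207.3 + 0.6740·977.0)/8.151 = 271.0 µg/L.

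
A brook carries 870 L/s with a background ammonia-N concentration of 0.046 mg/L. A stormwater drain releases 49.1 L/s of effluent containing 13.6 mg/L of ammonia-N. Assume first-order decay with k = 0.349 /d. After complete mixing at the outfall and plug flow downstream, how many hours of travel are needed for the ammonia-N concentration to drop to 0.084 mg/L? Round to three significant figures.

Mass balance: C = (870.0·0.04600 + 49.10·13.60) / 919.1 = 707.8/919.1 = 0.7701 mg/L.
0.7701·exp(−k·t) = 0.084 → t = ln(0.7701/0.084)/k = 548500 s = 152.4 h.

152 h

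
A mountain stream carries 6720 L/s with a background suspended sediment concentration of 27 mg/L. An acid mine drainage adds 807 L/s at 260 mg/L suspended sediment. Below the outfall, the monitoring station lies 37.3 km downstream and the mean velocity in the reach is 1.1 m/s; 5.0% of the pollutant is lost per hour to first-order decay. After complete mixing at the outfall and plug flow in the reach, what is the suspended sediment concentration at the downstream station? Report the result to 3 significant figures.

32.1 mg/L

Mass balance: C = (6720·27.00 + 807.0·260.0) / 7527 = 391300/7527 = 51.98 mg/L.
Travel time t = 37.3·1000 / 1.1 = 33910 s = 9.419 h.
5.0%/h lost → k = −ln(1 − 0.05) = 0.05129 h⁻¹.
First-order decay: C = 51.98·exp(−k·t) = 51.98·0.6168 = 32.06 mg/L.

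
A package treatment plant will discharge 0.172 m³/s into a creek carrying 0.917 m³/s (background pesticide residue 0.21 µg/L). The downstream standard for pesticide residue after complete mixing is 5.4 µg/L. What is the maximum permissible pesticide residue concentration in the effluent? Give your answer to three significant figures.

33.1 µg/L

At the limit, (Qr·Cr + Qe·Cₑ)/(Qr + Qe) = 5.4:
Cₑ = (1.089·5.4 − 0.9170·0.2100) / 0.1720 = 33.07 µg/L.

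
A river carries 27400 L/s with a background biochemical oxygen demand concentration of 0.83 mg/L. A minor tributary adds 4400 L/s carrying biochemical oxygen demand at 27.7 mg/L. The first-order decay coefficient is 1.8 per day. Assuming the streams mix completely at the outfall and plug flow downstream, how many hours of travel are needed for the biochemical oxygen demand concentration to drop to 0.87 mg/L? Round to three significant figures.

22.1 h

Mass balance: C = (27400·0.8300 + 4400·27.70) / 31800 = 144600/31800 = 4.548 mg/L.
4.548·exp(−k·t) = 0.87 → t = ln(4.548/0.87)/k = 79390 s = 22.05 h.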